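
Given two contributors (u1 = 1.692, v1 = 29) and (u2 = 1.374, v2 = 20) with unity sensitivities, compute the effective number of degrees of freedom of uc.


uc = sqrt(u1^2 + u2^2) = sqrt(1.692^2 + 1.374^2) = 2.1796192
v_eff = uc^4 / (u1^4/v1 + u2^4/v2)
= 2.1796192^4 / (1.692^4/29 + 1.374^4/20)
= 22.569529 / 0.46082414
v_eff = 48.9764

48.9764


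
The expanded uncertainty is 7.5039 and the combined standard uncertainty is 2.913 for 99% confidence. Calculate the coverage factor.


k = U / uc
k = 7.5039 / 2.913
k = 2.576

2.576


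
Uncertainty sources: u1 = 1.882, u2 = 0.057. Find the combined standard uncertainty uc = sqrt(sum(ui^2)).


uc = sqrt(1.882^2 + 0.057^2)
uc = sqrt(3.545173)
uc = 1.8829

1.8829


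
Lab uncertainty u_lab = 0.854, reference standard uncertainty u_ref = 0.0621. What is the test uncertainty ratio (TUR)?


TUR = u_lab / u_ref
= 0.854 / 0.0621
= 13.7520

13.7520


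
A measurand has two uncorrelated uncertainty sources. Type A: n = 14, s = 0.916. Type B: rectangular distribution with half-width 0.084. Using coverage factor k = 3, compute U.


u_A = s / sqrt(n) = 0.916 / sqrt(14) = 0.2448113
u_B = half_width / sqrt(3) = 0.084 / sqrt(3) = 0.048497423
uc = sqrt(u_A^2 + u_B^2) = sqrt(0.2448113^2 + 0.048497423^2) = 0.24956877
U = k * uc = 3 * 0.24956877
U = 0.7487

0.7487


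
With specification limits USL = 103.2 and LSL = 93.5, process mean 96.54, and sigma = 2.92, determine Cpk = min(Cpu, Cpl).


Cpu = (USL - mean) / (3*sigma) = (103.2 - 96.54) / (3*2.92) = 0.7603
Cpl = (mean - LSL) / (3*sigma) = (96.54 - 93.5) / (3*2.92) = 0.3470
Cpk = min(Cpu, Cpl) = 0.3470

0.3470


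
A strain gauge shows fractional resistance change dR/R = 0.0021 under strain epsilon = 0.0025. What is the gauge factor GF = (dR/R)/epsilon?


GF = (dR/R) / epsilon
= 0.0021 / 0.0025
= 0.8400

0.8400


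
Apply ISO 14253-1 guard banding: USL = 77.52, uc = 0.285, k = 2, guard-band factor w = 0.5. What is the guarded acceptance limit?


U = k * uc = 2 * 0.285 = 0.57
guard band g = w * U = 0.5 * 0.57 = 0.285
AL = USL - g = 77.52 - 0.285
AL = 77.2350

77.2350


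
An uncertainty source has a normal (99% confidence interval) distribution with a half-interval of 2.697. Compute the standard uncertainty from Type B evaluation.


u_B = half_width / 2.576
u_B = 2.697 / 2.576
u_B = 1.0470

1.0470


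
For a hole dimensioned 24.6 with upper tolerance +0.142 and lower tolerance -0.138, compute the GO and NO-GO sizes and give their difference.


GO = nominal - lower_tol (smallest hole = maximum material condition)
GO = 24.6 - 0.138 = 24.462
NO-GO = nominal + upper_tol (largest hole = least material condition)
NO-GO = 24.6 + 0.142 = 24.742
spread = NO-GO - GO = 24.742 - 24.462 = 0.2800

0.2800


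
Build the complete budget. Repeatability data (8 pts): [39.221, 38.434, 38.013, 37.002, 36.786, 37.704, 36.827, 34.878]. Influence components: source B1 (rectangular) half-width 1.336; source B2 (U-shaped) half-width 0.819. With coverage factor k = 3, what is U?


mean = (39.221 + 38.434 + 38.013 + 37.002 + 36.786 + 37.704 + 36.827 + 34.878) / 8 = 37.358125
s = sqrt(sum((x - mean)^2)/(n-1)) = 1.3127706
u_A = s / sqrt(n) = 1.3127706 / sqrt(8) = 0.4641345
u_B1 = 1.336 / sqrt(3) = 0.77133996
u_B2 = 0.819 / sqrt(2) = 0.57912045
uc = sqrt(0.4641345^2 + 0.77133996^2 + 0.57912045^2) = 1.0704049
U = k * uc = 3 * 1.0704049
U = 3.2112

3.2112


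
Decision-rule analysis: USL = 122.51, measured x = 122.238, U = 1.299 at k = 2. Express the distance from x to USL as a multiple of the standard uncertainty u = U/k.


u = U / k = 1.299 / 2 = 0.6495
margin = |USL - x| = |122.51 - 122.238| = 0.272
z = margin / u = 0.272 / 0.6495
z = 0.4188

0.4188


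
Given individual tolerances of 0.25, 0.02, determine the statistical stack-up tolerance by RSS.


RSS = sqrt(0.25^2 + 0.02^2)
= sqrt(0.0629)
= 0.2508

0.2508


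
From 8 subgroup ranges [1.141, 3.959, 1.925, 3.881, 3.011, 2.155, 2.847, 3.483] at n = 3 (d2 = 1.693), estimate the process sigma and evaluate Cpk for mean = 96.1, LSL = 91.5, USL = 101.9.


R_bar = (1.141 + 3.959 + 1.925 + 3.881 + 3.011 + 2.155 + 2.847 + 3.483) / 8 = 2.80025
sigma = R_bar / d2 = 2.80025 / 1.693 = 1.6540165
Cp = (USL - LSL)/(6*sigma) = (101.9 - 91.5)/(6*1.6540165) = 1.0480
Cpu = (101.9 - 96.1)/(3*1.6540165) = 1.1689
Cpl = (96.1 - 91.5)/(3*1.6540165) = 0.9270
Cpk = min(Cpu, Cpl) = 0.9270

0.9270


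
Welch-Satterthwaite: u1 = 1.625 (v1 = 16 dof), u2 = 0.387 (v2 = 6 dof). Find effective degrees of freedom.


uc = sqrt(u1^2 + u2^2) = sqrt(1.625^2 + 0.387^2) = 1.6704472
v_eff = uc^4 / (u1^4/v1 + u2^4/v2)
= 1.6704472^4 / (1.625^4/16 + 0.387^4/6)
= 7.7862978 / 0.43954473
v_eff = 17.7145

17.7145


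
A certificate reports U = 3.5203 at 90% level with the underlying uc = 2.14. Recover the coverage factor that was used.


k = U / uc
k = 3.5203 / 2.14
k = 1.645

1.645


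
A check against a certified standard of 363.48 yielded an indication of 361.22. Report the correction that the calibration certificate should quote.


Correction = standard - reading
= 363.48 - 361.22
= 2.2600

2.2600


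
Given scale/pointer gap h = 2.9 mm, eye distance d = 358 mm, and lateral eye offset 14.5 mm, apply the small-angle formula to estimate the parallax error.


error = h * offset / d
= 2.9 * 14.5 / 358
= 0.1175

0.1175


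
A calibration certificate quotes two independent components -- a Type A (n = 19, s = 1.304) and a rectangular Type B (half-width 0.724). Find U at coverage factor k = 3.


u_A = s / sqrt(n) = 1.304 / sqrt(19) = 0.29915812
u_B = half_width / sqrt(3) = 0.724 / sqrt(3) = 0.41800159
uc = sqrt(u_A^2 + u_B^2) = sqrt(0.29915812^2 + 0.41800159^2) = 0.51402423
U = k * uc = 3 * 0.51402423
U = 1.5421

1.5421


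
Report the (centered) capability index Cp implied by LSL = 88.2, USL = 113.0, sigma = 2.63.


Cp = (USL - LSL) / (6 * sigma)
= (113.0 - 88.2) / (6 * 2.63)
= 24.8000 / 15.7800
= 1.5716

1.5716


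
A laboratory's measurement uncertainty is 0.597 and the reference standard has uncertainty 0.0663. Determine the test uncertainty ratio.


TUR = u_lab / u_ref
= 0.597 / 0.0663
= 9.0045

9.0045


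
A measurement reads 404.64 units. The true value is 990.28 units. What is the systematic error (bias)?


Systematic error = measured - true
= 404.64 - 990.28
= -585.6400

-585.6400


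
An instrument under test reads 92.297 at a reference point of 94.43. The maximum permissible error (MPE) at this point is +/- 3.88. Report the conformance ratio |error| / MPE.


e = indication - reference = 92.297 - 94.43 = -2.1330
|e| = 2.1330
ratio = |e| / MPE = 2.1330 / 3.88
ratio = 0.5497

0.5497


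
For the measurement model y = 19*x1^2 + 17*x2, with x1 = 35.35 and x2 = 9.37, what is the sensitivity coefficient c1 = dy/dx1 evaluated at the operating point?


y = 19*x1^2 + 17*x2
dy/dx1 = 2*19*x1
Evaluate at x1 = 35.35: c1 = 38 * 35.35
c1 = 1343.3000

1343.3000


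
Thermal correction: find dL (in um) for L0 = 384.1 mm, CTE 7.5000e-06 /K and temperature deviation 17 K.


dL = L * alpha * dT
= 384.1 * 7.5000e-06 * 17
= 0.0489728 mm
dL_um = 0.0489728 * 1000 = 48.9728 um

48.9728


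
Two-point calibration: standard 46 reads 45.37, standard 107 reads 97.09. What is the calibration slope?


slope = (y2 - y1) / (x2 - x1)
= (97.09 - 45.37) / (107 - 46)
= 51.7200 / 61
= 0.8479

0.8479


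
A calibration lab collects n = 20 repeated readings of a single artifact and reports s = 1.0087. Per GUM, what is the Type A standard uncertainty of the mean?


u_A = s / sqrt(n)
u_A = 1.0087 / sqrt(20)
u_A = 1.0087 / 4.472136
u_A = 0.2256

0.2256


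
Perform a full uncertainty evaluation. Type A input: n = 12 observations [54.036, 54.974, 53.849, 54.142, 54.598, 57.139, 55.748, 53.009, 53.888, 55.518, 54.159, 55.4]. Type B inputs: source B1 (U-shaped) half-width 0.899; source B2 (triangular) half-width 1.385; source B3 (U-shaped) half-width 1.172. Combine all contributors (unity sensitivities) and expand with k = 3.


mean = (54.036 + 54.974 + 53.849 + 54.142 + 54.598 + 57.139 + 55.748 + 53.009 + 53.888 + 55.518 + 54.159 + 55.4) / 12 = 54.705
s = sqrt(sum((x - mean)^2)/(n-1)) = 1.1110722
u_A = s / sqrt(n) = 1.1110722 / sqrt(12) = 0.32073892
u_B1 = 0.899 / sqrt(2) = 0.635689
u_B2 = 1.385 / sqrt(6) = 0.56542388
u_B3 = 1.172 / sqrt(2) = 0.82872915
uc = sqrt(0.32073892^2 + 0.635689^2 + 0.56542388^2 + 0.82872915^2) = 1.2302317
U = k * uc = 3 * 1.2302317
U = 3.6907

3.6907


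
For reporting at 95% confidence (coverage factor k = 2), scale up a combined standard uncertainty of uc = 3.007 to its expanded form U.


U = k * uc
U = 2 * 3.007
U = 6.0140

6.0140


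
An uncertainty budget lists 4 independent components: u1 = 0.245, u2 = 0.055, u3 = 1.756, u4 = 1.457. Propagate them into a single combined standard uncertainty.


uc = sqrt(0.245^2 + 0.055^2 + 1.756^2 + 1.457^2)
uc = sqrt(5.269435)
uc = 2.2955

2.2955


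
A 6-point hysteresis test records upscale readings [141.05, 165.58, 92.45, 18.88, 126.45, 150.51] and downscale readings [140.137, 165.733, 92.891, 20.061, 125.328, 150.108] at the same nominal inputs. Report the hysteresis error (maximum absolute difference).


|141.05 - 140.137| = 0.9130
|165.58 - 165.733| = 0.1530
|92.45 - 92.891| = 0.4410
|18.88 - 20.061| = 1.1810
|126.45 - 125.328| = 1.1220
|150.51 - 150.108| = 0.4020
hysteresis = max(diffs) = 1.1810

1.1810


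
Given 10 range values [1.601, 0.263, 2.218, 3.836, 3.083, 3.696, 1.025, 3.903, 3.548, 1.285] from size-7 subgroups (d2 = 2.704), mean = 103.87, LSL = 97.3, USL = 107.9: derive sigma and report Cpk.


R_bar = (1.601 + 0.263 + 2.218 + 3.836 + 3.083 + 3.696 + 1.025 + 3.903 + 3.548 + 1.285) / 10 = 2.4458
sigma = R_bar / d2 = 2.4458 / 2.704 = 0.90451183
Cp = (USL - LSL)/(6*sigma) = (107.9 - 97.3)/(6*0.90451183) = 1.9532
Cpu = (107.9 - 103.87)/(3*0.90451183) = 1.4851
Cpl = (103.87 - 97.3)/(3*0.90451183) = 2.4212
Cpk = min(Cpu, Cpl) = 1.4851

1.4851


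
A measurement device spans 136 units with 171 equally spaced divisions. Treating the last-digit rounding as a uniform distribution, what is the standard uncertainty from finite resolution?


resolution = range / divisions
resolution = 136 / 171 = 0.79532164
u_res = resolution / (2*sqrt(3))
u_res = 0.79532164 / 3.4641016
u_res = 0.2296

0.2296


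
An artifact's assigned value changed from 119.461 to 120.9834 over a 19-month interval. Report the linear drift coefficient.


rate = (v2 - v1) / months
= (120.9834 - 119.461) / 19
= 1.5224 / 19
= 0.0801

0.0801


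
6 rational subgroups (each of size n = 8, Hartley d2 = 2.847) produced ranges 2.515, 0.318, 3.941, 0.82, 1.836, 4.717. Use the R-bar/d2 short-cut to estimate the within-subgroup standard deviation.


R_bar = (2.515 + 0.318 + 3.941 + 0.82 + 1.836 + 4.717) / 6
R_bar = 14.147 / 6 = 2.3578333
sigma_hat = R_bar / d2 = 2.3578333 / 2.847 = 0.8282

0.8282


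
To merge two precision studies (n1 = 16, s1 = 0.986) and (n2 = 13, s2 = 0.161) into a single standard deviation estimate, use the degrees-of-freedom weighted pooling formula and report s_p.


s_p = sqrt(((n1-1)*s1^2 + (n2-1)*s2^2) / (n1+n2-2))
numerator = (16-1)*0.986^2 + (13-1)*0.161^2 = 14.58294 + 0.311052 = 14.893992
denominator = 16 + 13 - 2 = 27
s_p^2 = 14.893992 / 27 = 0.55162933
s_p = sqrt(0.55162933) = 0.7427

0.7427


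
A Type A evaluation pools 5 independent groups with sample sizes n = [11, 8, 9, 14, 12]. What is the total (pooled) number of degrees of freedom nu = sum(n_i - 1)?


nu = sum_i (n_i - 1)
nu = ((11 - 1) + (8 - 1) + (9 - 1) + (14 - 1) + (12 - 1))
nu = 10 + 7 + 8 + 13 + 11
nu = 49

49


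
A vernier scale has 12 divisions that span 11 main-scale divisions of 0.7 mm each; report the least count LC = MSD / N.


LC = MSD / n_div
= 0.7 / 12
= 0.0583

0.0583


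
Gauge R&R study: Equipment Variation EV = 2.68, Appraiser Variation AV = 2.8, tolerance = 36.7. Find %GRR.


GRR = sqrt(EV^2 + AV^2) = sqrt(2.68^2 + 2.8^2) = 3.8758741
%GRR = GRR / tol * 100 = 3.8758741 / 36.7 * 100
%GRR = 10.5610

10.5610


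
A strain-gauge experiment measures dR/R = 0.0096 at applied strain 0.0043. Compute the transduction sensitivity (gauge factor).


GF = (dR/R) / epsilon
= 0.0096 / 0.0043
= 2.2326

2.2326


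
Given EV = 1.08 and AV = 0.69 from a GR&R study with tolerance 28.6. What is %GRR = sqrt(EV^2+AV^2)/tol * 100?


GRR = sqrt(EV^2 + AV^2) = sqrt(1.08^2 + 0.69^2) = 1.2816006
%GRR = GRR / tol * 100 = 1.2816006 / 28.6 * 100
%GRR = 4.4811

4.4811


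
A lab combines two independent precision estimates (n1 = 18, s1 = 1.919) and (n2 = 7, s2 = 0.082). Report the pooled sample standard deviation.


s_p = sqrt(((n1-1)*s1^2 + (n2-1)*s2^2) / (n1+n2-2))
numerator = (18-1)*1.919^2 + (7-1)*0.082^2 = 62.603537 + 0.040344 = 62.643881
denominator = 18 + 7 - 2 = 23
s_p^2 = 62.643881 / 23 = 2.723647
s_p = sqrt(2.723647) = 1.6503

1.6503


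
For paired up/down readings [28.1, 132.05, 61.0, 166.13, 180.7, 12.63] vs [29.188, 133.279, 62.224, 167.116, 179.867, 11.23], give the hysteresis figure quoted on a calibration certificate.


|28.1 - 29.188| = 1.0880
|132.05 - 133.279| = 1.2290
|61.0 - 62.224| = 1.2240
|166.13 - 167.116| = 0.9860
|180.7 - 179.867| = 0.8330
|12.63 - 11.23| = 1.4000
hysteresis = max(diffs) = 1.4000

1.4000


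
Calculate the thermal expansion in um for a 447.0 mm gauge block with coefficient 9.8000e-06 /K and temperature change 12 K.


dL = L * alpha * dT
= 447.0 * 9.8000e-06 * 12
= 0.0525672 mm
dL_um = 0.0525672 * 1000 = 52.5672 um

52.5672


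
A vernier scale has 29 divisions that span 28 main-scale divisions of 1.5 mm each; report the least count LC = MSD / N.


LC = MSD / n_div
= 1.5 / 29
= 0.0517

0.0517


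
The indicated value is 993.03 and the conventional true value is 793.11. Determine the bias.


Systematic error = measured - true
= 993.03 - 793.11
= 199.9200

199.9200


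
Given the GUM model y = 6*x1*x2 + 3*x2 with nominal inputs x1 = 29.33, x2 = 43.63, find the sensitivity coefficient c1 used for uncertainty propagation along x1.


y = 6*x1*x2 + 3*x2
dy/dx1 = 6*x2
Evaluate at x2 = 43.63: c1 = 6 * 43.63
c1 = 261.7800

261.7800


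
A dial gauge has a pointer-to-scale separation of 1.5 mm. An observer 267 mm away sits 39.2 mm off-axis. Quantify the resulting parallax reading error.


error = h * offset / d
= 1.5 * 39.2 / 267
= 0.2202

0.2202


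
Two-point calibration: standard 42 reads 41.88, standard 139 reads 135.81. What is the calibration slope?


slope = (y2 - y1) / (x2 - x1)
= (135.81 - 41.88) / (139 - 42)
= 93.9300 / 97
= 0.9684

0.9684


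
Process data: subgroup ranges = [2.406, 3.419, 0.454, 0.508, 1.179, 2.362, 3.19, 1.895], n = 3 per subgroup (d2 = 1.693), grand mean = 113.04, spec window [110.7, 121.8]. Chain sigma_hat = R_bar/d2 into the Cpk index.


R_bar = (2.406 + 3.419 + 0.454 + 0.508 + 1.179 + 2.362 + 3.19 + 1.895) / 8 = 1.926625
sigma = R_bar / d2 = 1.926625 / 1.693 = 1.1379947
Cp = (USL - LSL)/(6*sigma) = (121.8 - 110.7)/(6*1.1379947) = 1.6257
Cpu = (121.8 - 113.04)/(3*1.1379947) = 2.5659
Cpl = (113.04 - 110.7)/(3*1.1379947) = 0.6854
Cpk = min(Cpu, Cpl) = 0.6854

0.6854


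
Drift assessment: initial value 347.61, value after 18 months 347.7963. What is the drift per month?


rate = (v2 - v1) / months
= (347.7963 - 347.61) / 18
= 0.1863 / 18
= 0.0103

0.0103


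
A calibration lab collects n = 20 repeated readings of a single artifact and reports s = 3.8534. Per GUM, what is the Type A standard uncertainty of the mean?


u_A = s / sqrt(n)
u_A = 3.8534 / sqrt(20)
u_A = 3.8534 / 4.472136
u_A = 0.8616

0.8616


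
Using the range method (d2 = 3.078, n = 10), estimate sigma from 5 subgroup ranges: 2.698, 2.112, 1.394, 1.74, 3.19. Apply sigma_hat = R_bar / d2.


R_bar = (2.698 + 2.112 + 1.394 + 1.74 + 3.19) / 5
R_bar = 11.134 / 5 = 2.2268
sigma_hat = R_bar / d2 = 2.2268 / 3.078 = 0.7235

0.7235


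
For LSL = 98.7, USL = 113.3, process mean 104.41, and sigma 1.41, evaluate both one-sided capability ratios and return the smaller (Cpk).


Cpu = (USL - mean) / (3*sigma) = (113.3 - 104.41) / (3*1.41) = 2.1017
Cpl = (mean - LSL) / (3*sigma) = (104.41 - 98.7) / (3*1.41) = 1.3499
Cpk = min(Cpu, Cpl) = 1.3499

1.3499


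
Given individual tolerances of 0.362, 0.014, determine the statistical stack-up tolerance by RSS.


RSS = sqrt(0.362^2 + 0.014^2)
= sqrt(0.13124)
= 0.3623

0.3623


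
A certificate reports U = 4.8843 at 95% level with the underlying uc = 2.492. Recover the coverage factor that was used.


k = U / uc
k = 4.8843 / 2.492
k = 1.96

1.96


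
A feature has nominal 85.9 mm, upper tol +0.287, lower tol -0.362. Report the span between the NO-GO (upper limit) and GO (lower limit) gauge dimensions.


GO = nominal - lower_tol (smallest hole = maximum material condition)
GO = 85.9 - 0.362 = 85.538
NO-GO = nominal + upper_tol (largest hole = least material condition)
NO-GO = 85.9 + 0.287 = 86.187
spread = NO-GO - GO = 86.187 - 85.538 = 0.6490

0.6490


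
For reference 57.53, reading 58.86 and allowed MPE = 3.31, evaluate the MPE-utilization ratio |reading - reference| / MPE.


e = indication - reference = 58.86 - 57.53 = 1.3300
|e| = 1.3300
ratio = |e| / MPE = 1.3300 / 3.31
ratio = 0.4018

0.4018


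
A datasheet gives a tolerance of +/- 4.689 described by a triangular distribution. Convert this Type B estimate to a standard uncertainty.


u_B = half_width / sqrt(6)
u_B = 4.689 / 2.4494897
u_B = 1.9143

1.9143


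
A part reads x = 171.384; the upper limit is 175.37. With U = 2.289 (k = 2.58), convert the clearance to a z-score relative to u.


u = U / k = 2.289 / 2.58 = 0.8872093
margin = |USL - x| = |175.37 - 171.384| = 3.986
z = margin / u = 3.986 / 0.8872093
z = 4.4927

4.4927


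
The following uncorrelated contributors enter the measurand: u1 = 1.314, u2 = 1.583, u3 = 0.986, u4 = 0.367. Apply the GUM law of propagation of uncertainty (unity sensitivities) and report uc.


uc = sqrt(1.314^2 + 1.583^2 + 0.986^2 + 0.367^2)
uc = sqrt(5.33937)
uc = 2.3107

2.3107


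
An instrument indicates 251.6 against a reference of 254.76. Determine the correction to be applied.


Correction = standard - reading
= 254.76 - 251.6
= 3.1600

3.1600


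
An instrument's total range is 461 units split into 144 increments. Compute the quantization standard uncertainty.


resolution = range / divisions
resolution = 461 / 144 = 3.2013889
u_res = resolution / (2*sqrt(3))
u_res = 3.2013889 / 3.4641016
u_res = 0.9242

0.9242


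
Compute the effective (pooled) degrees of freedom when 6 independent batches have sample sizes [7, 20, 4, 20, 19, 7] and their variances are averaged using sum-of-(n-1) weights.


nu = sum_i (n_i - 1)
nu = ((7 - 1) + (20 - 1) + (4 - 1) + (20 - 1) + (19 - 1) + (7 - 1))
nu = 6 + 19 + 3 + 19 + 18 + 6
nu = 71

71


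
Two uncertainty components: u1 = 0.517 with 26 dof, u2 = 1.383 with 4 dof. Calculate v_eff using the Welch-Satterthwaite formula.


uc = sqrt(u1^2 + u2^2) = sqrt(0.517^2 + 1.383^2) = 1.4764749
v_eff = uc^4 / (u1^4/v1 + u2^4/v2)
= 1.4764749^4 / (0.517^4/26 + 1.383^4/4)
= 4.7523046 / 0.91734263
v_eff = 5.1805

5.1805


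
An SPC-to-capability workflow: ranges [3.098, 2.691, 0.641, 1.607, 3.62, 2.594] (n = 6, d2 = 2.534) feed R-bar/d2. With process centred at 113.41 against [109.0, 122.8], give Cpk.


R_bar = (3.098 + 2.691 + 0.641 + 1.607 + 3.62 + 2.594) / 6 = 2.3751667
sigma = R_bar / d2 = 2.3751667 / 2.534 = 0.93731914
Cp = (USL - LSL)/(6*sigma) = (122.8 - 109.0)/(6*0.93731914) = 2.4538
Cpu = (122.8 - 113.41)/(3*0.93731914) = 3.3393
Cpl = (113.41 - 109.0)/(3*0.93731914) = 1.5683
Cpk = min(Cpu, Cpl) = 1.5683

1.5683


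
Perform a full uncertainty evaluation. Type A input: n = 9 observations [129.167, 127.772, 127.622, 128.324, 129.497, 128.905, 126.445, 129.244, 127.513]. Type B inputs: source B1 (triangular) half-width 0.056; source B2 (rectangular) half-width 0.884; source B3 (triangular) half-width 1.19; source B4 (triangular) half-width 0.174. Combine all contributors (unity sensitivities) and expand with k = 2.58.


mean = (129.167 + 127.772 + 127.622 + 128.324 + 129.497 + 128.905 + 126.445 + 129.244 + 127.513) / 9 = 128.2765556
s = sqrt(sum((x - mean)^2)/(n-1)) = 1.014652
u_A = s / sqrt(n) = 1.014652 / sqrt(9) = 0.33821733
u_B1 = 0.056 / sqrt(6) = 0.022861904
u_B2 = 0.884 / sqrt(3) = 0.51037764
u_B3 = 1.19 / sqrt(6) = 0.48581547
u_B4 = 0.174 / sqrt(6) = 0.071035203
uc = sqrt(0.33821733^2 + 0.022861904^2 + 0.51037764^2 + 0.48581547^2 + 0.071035203^2) = 0.78515071
U = k * uc = 2.58 * 0.78515071
U = 2.0257

2.0257


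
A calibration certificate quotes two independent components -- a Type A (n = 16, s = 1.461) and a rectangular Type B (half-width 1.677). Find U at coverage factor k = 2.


u_A = s / sqrt(n) = 1.461 / sqrt(16) = 0.36525
u_B = half_width / sqrt(3) = 1.677 / sqrt(3) = 0.9682164
uc = sqrt(u_A^2 + u_B^2) = sqrt(0.36525^2 + 0.9682164^2) = 1.0348191
U = k * uc = 2 * 1.0348191
U = 2.0696

2.0696


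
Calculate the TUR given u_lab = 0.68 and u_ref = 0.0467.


TUR = u_lab / u_ref
= 0.68 / 0.0467
= 14.5610

14.5610


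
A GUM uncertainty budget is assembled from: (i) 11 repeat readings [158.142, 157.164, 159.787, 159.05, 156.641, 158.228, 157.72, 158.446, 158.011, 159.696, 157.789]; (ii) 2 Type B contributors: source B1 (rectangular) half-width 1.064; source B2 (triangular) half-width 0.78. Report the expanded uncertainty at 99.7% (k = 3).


mean = (158.142 + 157.164 + 159.787 + 159.05 + 156.641 + 158.228 + 157.72 + 158.446 + 158.011 + 159.696 + 157.789) / 11 = 158.2430909
s = sqrt(sum((x - mean)^2)/(n-1)) = 0.97273547
u_A = s / sqrt(n) = 0.97273547 / sqrt(11) = 0.29329078
u_B1 = 1.064 / sqrt(3) = 0.61430069
u_B2 = 0.78 / sqrt(6) = 0.31843367
uc = sqrt(0.29329078^2 + 0.61430069^2 + 0.31843367^2) = 0.75152167
U = k * uc = 3 * 0.75152167
U = 2.2546

2.2546


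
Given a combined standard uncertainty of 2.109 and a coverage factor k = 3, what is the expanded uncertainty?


U = k * uc
U = 3 * 2.109
U = 6.3270

6.3270


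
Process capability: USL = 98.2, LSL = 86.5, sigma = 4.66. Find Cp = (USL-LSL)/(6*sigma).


Cp = (USL - LSL) / (6 * sigma)
= (98.2 - 86.5) / (6 * 4.66)
= 11.7000 / 27.9600
= 0.4185

0.4185


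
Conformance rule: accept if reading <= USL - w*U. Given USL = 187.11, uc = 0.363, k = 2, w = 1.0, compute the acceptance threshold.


U = k * uc = 2 * 0.363 = 0.726
guard band g = w * U = 1.0 * 0.726 = 0.726
AL = USL - g = 187.11 - 0.726
AL = 186.3840

186.3840


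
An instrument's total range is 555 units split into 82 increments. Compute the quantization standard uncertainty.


resolution = range / divisions
resolution = 555 / 82 = 6.7682927
u_res = resolution / (2*sqrt(3))
u_res = 6.7682927 / 3.4641016
u_res = 1.9538

1.9538


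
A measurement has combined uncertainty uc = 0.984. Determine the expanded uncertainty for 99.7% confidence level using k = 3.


U = k * uc
U = 3 * 0.984
U = 2.9520

2.9520


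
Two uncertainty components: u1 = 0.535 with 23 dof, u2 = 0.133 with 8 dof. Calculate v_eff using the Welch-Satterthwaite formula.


uc = sqrt(u1^2 + u2^2) = sqrt(0.535^2 + 0.133^2) = 0.55128396
v_eff = uc^4 / (u1^4/v1 + u2^4/v2)
= 0.55128396^4 / (0.535^4/23 + 0.133^4/8)
= 0.092363722 / 0.0036010583
v_eff = 25.6490

25.6490


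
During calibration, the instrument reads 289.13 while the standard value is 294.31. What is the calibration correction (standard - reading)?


Correction = standard - reading
= 294.31 - 289.13
= 5.1800

5.1800


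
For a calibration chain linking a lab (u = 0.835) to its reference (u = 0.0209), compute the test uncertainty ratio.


TUR = u_lab / u_ref
= 0.835 / 0.0209
= 39.9522

39.9522


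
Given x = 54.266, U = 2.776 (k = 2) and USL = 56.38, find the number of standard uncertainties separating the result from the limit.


u = U / k = 2.776 / 2 = 1.388
margin = |USL - x| = |56.38 - 54.266| = 2.114
z = margin / u = 2.114 / 1.388
z = 1.5231

1.5231


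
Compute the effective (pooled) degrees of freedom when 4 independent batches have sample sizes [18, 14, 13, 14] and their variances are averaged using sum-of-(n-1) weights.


nu = sum_i (n_i - 1)
nu = ((18 - 1) + (14 - 1) + (13 - 1) + (14 - 1))
nu = 17 + 13 + 12 + 13
nu = 55

55


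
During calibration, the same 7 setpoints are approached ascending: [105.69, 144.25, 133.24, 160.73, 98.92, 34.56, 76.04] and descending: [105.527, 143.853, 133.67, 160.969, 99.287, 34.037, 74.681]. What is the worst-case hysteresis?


|105.69 - 105.527| = 0.1630
|144.25 - 143.853| = 0.3970
|133.24 - 133.67| = 0.4300
|160.73 - 160.969| = 0.2390
|98.92 - 99.287| = 0.3670
|34.56 - 34.037| = 0.5230
|76.04 - 74.681| = 1.3590
hysteresis = max(diffs) = 1.3590

1.3590


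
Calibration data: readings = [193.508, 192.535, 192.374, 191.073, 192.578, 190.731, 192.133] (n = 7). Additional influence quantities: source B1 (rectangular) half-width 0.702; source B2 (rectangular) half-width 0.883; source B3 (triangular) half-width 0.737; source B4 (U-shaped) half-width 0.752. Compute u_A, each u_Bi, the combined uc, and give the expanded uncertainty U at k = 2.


mean = (193.508 + 192.535 + 192.374 + 191.073 + 192.578 + 190.731 + 192.133) / 7 = 192.1331429
s = sqrt(sum((x - mean)^2)/(n-1)) = 0.94846708
u_A = s / sqrt(n) = 0.94846708 / sqrt(7) = 0.35848686
u_B1 = 0.702 / sqrt(3) = 0.40529989
u_B2 = 0.883 / sqrt(3) = 0.50980029
u_B3 = 0.737 / sqrt(6) = 0.30087899
u_B4 = 0.752 / sqrt(2) = 0.5317443
uc = sqrt(0.35848686^2 + 0.40529989^2 + 0.50980029^2 + 0.30087899^2 + 0.5317443^2) = 0.96226677
U = k * uc = 2 * 0.96226677
U = 1.9245

1.9245


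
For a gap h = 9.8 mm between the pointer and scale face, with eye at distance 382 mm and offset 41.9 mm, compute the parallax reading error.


error = h * offset / d
= 9.8 * 41.9 / 382
= 1.0749

1.0749


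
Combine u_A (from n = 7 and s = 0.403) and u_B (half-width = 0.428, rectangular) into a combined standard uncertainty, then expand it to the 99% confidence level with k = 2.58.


u_A = s / sqrt(n) = 0.403 / sqrt(7) = 0.15231968
u_B = half_width / sqrt(3) = 0.428 / sqrt(3) = 0.24710592
uc = sqrt(u_A^2 + u_B^2) = sqrt(0.15231968^2 + 0.24710592^2) = 0.29028024
U = k * uc = 2.58 * 0.29028024
U = 0.7489

0.7489


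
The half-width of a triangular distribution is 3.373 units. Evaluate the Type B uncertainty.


u_B = half_width / sqrt(6)
u_B = 3.373 / 2.4494897
u_B = 1.3770

1.3770


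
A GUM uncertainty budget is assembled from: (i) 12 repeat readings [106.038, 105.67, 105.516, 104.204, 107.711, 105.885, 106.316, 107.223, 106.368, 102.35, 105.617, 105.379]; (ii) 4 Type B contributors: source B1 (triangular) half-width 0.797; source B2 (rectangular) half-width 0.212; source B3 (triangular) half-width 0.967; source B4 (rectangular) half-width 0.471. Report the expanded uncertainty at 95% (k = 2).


mean = (106.038 + 105.67 + 105.516 + 104.204 + 107.711 + 105.885 + 106.316 + 107.223 + 106.368 + 102.35 + 105.617 + 105.379) / 12 = 105.68975
s = sqrt(sum((x - mean)^2)/(n-1)) = 1.3797806
u_A = s / sqrt(n) = 1.3797806 / sqrt(12) = 0.39830835
u_B1 = 0.797 / sqrt(6) = 0.32537389
u_B2 = 0.212 / sqrt(3) = 0.12239826
u_B3 = 0.967 / sqrt(6) = 0.3947761
u_B4 = 0.471 / sqrt(3) = 0.27193198
uc = sqrt(0.39830835^2 + 0.32537389^2 + 0.12239826^2 + 0.3947761^2 + 0.27193198^2) = 0.71364852
U = k * uc = 2 * 0.71364852
U = 1.4273

1.4273


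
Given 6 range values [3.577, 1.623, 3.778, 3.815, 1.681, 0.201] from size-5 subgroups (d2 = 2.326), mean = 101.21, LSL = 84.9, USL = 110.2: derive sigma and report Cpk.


R_bar = (3.577 + 1.623 + 3.778 + 3.815 + 1.681 + 0.201) / 6 = 2.4458333
sigma = R_bar / d2 = 2.4458333 / 2.326 = 1.051519
Cp = (USL - LSL)/(6*sigma) = (110.2 - 84.9)/(6*1.051519) = 4.0101
Cpu = (110.2 - 101.21)/(3*1.051519) = 2.8498
Cpl = (101.21 - 84.9)/(3*1.051519) = 5.1703
Cpk = min(Cpu, Cpl) = 2.8498

2.8498


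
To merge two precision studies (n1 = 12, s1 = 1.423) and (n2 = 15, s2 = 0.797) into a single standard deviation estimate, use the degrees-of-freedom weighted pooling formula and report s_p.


s_p = sqrt(((n1-1)*s1^2 + (n2-1)*s2^2) / (n1+n2-2))
numerator = (12-1)*1.423^2 + (15-1)*0.797^2 = 22.274219 + 8.892926 = 31.167145
denominator = 12 + 15 - 2 = 25
s_p^2 = 31.167145 / 25 = 1.2466858
s_p = sqrt(1.2466858) = 1.1166

1.1166


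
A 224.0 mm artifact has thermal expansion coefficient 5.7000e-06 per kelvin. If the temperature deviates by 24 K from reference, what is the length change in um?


dL = L * alpha * dT
= 224.0 * 5.7000e-06 * 24
= 0.0306432 mm
dL_um = 0.0306432 * 1000 = 30.6432 um

30.6432


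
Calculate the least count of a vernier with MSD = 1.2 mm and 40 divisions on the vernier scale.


LC = MSD / n_div
= 1.2 / 40
= 0.0300

0.0300


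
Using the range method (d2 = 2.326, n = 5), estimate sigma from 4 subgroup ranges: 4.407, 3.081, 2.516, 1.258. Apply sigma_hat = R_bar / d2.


R_bar = (4.407 + 3.081 + 2.516 + 1.258) / 4
R_bar = 11.262 / 4 = 2.8155
sigma_hat = R_bar / d2 = 2.8155 / 2.326 = 1.2104

1.2104


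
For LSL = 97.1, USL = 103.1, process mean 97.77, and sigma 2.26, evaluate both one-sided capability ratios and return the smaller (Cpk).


Cpu = (USL - mean) / (3*sigma) = (103.1 - 97.77) / (3*2.26) = 0.7861
Cpl = (mean - LSL) / (3*sigma) = (97.77 - 97.1) / (3*2.26) = 0.0988
Cpk = min(Cpu, Cpl) = 0.0988

0.0988


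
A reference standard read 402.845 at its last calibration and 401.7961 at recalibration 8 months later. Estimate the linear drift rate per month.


rate = (v2 - v1) / months
= (401.7961 - 402.845) / 8
= -1.0489 / 8
= -0.1311

-0.1311


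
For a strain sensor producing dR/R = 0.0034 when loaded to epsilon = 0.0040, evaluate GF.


GF = (dR/R) / epsilon
= 0.0034 / 0.0040
= 0.8500

0.8500


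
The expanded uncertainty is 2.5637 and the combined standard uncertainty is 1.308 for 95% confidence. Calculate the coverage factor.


k = U / uc
k = 2.5637 / 1.308
k = 1.96

1.96


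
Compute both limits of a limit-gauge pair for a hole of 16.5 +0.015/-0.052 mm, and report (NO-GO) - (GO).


GO = nominal - lower_tol (smallest hole = maximum material condition)
GO = 16.5 - 0.052 = 16.448
NO-GO = nominal + upper_tol (largest hole = least material condition)
NO-GO = 16.5 + 0.015 = 16.515
spread = NO-GO - GO = 16.515 - 16.448 = 0.0670

0.0670


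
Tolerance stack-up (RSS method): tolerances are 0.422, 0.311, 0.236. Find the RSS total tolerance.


RSS = sqrt(0.422^2 + 0.311^2 + 0.236^2)
= sqrt(0.330501)
= 0.5749

0.5749


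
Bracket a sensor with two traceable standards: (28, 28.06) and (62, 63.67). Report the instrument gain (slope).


slope = (y2 - y1) / (x2 - x1)
= (63.67 - 28.06) / (62 - 28)
= 35.6100 / 34
= 1.0474

1.0474


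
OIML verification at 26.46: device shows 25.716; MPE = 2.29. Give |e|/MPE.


e = indication - reference = 25.716 - 26.46 = -0.7440
|e| = 0.7440
ratio = |e| / MPE = 0.7440 / 2.29
ratio = 0.3249

0.3249


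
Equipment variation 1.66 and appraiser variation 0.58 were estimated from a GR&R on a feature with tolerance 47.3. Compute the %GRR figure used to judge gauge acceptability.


GRR = sqrt(EV^2 + AV^2) = sqrt(1.66^2 + 0.58^2) = 1.7584084
%GRR = GRR / tol * 100 = 1.7584084 / 47.3 * 100
%GRR = 3.7176

3.7176


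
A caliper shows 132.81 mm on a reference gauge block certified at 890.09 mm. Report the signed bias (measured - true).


Systematic error = measured - true
= 132.81 - 890.09
= -757.2800

-757.2800


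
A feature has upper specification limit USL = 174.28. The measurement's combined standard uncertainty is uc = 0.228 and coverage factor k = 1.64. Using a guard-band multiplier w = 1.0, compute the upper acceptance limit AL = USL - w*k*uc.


U = k * uc = 1.64 * 0.228 = 0.37392
guard band g = w * U = 1.0 * 0.37392 = 0.37392
AL = USL - g = 174.28 - 0.37392
AL = 173.9061

173.9061


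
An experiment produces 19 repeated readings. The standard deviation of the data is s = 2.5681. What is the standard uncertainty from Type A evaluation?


u_A = s / sqrt(n)
u_A = 2.5681 / sqrt(19)
u_A = 2.5681 / 4.3588989
u_A = 0.5892

0.5892


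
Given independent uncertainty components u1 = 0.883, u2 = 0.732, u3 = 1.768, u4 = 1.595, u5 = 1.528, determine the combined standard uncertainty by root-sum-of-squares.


uc = sqrt(0.883^2 + 0.732^2 + 1.768^2 + 1.595^2 + 1.528^2)
uc = sqrt(9.320146)
uc = 3.0529

3.0529


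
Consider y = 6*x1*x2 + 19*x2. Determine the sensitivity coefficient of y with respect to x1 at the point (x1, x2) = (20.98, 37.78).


y = 6*x1*x2 + 19*x2
dy/dx1 = 6*x2
Evaluate at x2 = 37.78: c1 = 6 * 37.78
c1 = 226.6800

226.6800


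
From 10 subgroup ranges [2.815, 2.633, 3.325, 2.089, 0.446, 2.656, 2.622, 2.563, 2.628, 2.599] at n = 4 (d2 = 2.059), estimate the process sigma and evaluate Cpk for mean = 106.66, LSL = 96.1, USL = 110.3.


R_bar = (2.815 + 2.633 + 3.325 + 2.089 + 0.446 + 2.656 + 2.622 + 2.563 + 2.628 + 2.599) / 10 = 2.4376
sigma = R_bar / d2 = 2.4376 / 2.059 = 1.1838757
Cp = (USL - LSL)/(6*sigma) = (110.3 - 96.1)/(6*1.1838757) = 1.9991
Cpu = (110.3 - 106.66)/(3*1.1838757) = 1.0249
Cpl = (106.66 - 96.1)/(3*1.1838757) = 2.9733
Cpk = min(Cpu, Cpl) = 1.0249

1.0249


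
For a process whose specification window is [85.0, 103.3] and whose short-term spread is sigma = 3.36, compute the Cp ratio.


Cp = (USL - LSL) / (6 * sigma)
= (103.3 - 85.0) / (6 * 3.36)
= 18.3000 / 20.1600
= 0.9077

0.9077


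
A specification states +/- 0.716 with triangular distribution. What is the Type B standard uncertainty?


u_B = half_width / sqrt(6)
u_B = 0.716 / 2.4494897
u_B = 0.2923

0.2923


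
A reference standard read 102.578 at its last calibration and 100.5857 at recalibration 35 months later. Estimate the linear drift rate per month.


rate = (v2 - v1) / months
= (100.5857 - 102.578) / 35
= -1.9923 / 35
= -0.0569

-0.0569


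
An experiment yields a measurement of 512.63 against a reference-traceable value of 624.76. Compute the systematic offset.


Systematic error = measured - true
= 512.63 - 624.76
= -112.1300

-112.1300


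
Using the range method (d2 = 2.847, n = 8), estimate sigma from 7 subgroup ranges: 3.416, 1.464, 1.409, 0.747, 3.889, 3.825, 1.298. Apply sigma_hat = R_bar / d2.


R_bar = (3.416 + 1.464 + 1.409 + 0.747 + 3.889 + 3.825 + 1.298) / 7
R_bar = 16.048 / 7 = 2.2925714
sigma_hat = R_bar / d2 = 2.2925714 / 2.847 = 0.8053

0.8053


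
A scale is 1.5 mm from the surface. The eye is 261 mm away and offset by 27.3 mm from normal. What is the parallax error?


error = h * offset / d
= 1.5 * 27.3 / 261
= 0.1569

0.1569


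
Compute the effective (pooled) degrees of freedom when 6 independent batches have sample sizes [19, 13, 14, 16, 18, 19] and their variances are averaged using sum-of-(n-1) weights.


nu = sum_i (n_i - 1)
nu = ((19 - 1) + (13 - 1) + (14 - 1) + (16 - 1) + (18 - 1) + (19 - 1))
nu = 18 + 12 + 13 + 15 + 17 + 18
nu = 93

93


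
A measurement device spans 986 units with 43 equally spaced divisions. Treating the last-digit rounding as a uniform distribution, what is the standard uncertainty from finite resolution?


resolution = range / divisions
resolution = 986 / 43 = 22.930233
u_res = resolution / (2*sqrt(3))
u_res = 22.930233 / 3.4641016
u_res = 6.6194

6.6194


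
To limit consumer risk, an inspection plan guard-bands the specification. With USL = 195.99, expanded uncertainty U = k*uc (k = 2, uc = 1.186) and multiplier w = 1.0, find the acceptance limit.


U = k * uc = 2 * 1.186 = 2.372
guard band g = w * U = 1.0 * 2.372 = 2.372
AL = USL - g = 195.99 - 2.372
AL = 193.6180

193.6180


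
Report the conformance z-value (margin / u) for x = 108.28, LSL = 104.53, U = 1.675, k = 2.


u = U / k = 1.675 / 2 = 0.8375
margin = |LSL - x| = |104.53 - 108.28| = 3.75
z = margin / u = 3.75 / 0.8375
z = 4.4776

4.4776


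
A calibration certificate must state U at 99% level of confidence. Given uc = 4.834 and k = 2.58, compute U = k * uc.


U = k * uc
U = 2.58 * 4.834
U = 12.4717

12.4717


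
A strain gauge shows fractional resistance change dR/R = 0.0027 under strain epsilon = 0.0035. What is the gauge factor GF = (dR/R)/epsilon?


GF = (dR/R) / epsilon
= 0.0027 / 0.0035
= 0.7714

0.7714


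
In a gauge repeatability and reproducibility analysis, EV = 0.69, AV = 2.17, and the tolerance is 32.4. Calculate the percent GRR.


GRR = sqrt(EV^2 + AV^2) = sqrt(0.69^2 + 2.17^2) = 2.2770595
%GRR = GRR / tol * 100 = 2.2770595 / 32.4 * 100
%GRR = 7.0280

7.0280


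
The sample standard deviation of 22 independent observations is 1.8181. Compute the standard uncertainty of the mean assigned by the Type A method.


u_A = s / sqrt(n)
u_A = 1.8181 / sqrt(22)
u_A = 1.8181 / 4.6904158
u_A = 0.3876

0.3876


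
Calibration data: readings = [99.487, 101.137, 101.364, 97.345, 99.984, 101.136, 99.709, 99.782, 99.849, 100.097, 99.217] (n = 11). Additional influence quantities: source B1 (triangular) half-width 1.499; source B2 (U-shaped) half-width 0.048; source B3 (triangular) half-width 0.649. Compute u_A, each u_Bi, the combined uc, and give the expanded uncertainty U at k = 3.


mean = (99.487 + 101.137 + 101.364 + 97.345 + 99.984 + 101.136 + 99.709 + 99.782 + 99.849 + 100.097 + 99.217) / 11 = 99.91881818
s = sqrt(sum((x - mean)^2)/(n-1)) = 1.1162983
u_A = s / sqrt(n) = 1.1162983 / sqrt(11) = 0.3365766
u_B1 = 1.499 / sqrt(6) = 0.61196419
u_B2 = 0.048 / sqrt(2) = 0.033941125
u_B3 = 0.649 / sqrt(6) = 0.26495314
uc = sqrt(0.3365766^2 + 0.61196419^2 + 0.033941125^2 + 0.26495314^2) = 0.74775407
U = k * uc = 3 * 0.74775407
U = 2.2433

2.2433


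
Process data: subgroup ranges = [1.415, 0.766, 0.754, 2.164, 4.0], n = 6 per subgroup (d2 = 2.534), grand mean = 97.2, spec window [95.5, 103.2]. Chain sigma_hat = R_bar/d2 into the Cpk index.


R_bar = (1.415 + 0.766 + 0.754 + 2.164 + 4.0) / 5 = 1.8198
sigma = R_bar / d2 = 1.8198 / 2.534 = 0.71815312
Cp = (USL - LSL)/(6*sigma) = (103.2 - 95.5)/(6*0.71815312) = 1.7870
Cpu = (103.2 - 97.2)/(3*0.71815312) = 2.7849
Cpl = (97.2 - 95.5)/(3*0.71815312) = 0.7891
Cpk = min(Cpu, Cpl) = 0.7891

0.7891


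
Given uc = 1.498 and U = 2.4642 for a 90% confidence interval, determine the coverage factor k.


k = U / uc
k = 2.4642 / 1.498
k = 1.645

1.645


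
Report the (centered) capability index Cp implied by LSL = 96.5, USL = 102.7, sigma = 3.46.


Cp = (USL - LSL) / (6 * sigma)
= (102.7 - 96.5) / (6 * 3.46)
= 6.2000 / 20.7600
= 0.2987

0.2987


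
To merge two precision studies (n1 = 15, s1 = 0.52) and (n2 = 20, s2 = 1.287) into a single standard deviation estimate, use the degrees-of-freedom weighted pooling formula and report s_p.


s_p = sqrt(((n1-1)*s1^2 + (n2-1)*s2^2) / (n1+n2-2))
numerator = (15-1)*0.52^2 + (20-1)*1.287^2 = 3.7856 + 31.471011 = 35.256611
denominator = 15 + 20 - 2 = 33
s_p^2 = 35.256611 / 33 = 1.0683822
s_p = sqrt(1.0683822) = 1.0336

1.0336


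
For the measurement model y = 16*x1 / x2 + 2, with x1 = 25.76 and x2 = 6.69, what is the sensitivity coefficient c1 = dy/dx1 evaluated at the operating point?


y = 16*x1 / x2 + 2
dy/dx1 = 16/x2
Evaluate at x2 = 6.69: c1 = 16 / 6.69
c1 = 2.3916

2.3916


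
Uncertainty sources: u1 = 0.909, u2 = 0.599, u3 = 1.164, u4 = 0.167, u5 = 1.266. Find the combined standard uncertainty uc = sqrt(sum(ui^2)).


uc = sqrt(0.909^2 + 0.599^2 + 1.164^2 + 0.167^2 + 1.266^2)
uc = sqrt(4.170623)
uc = 2.0422

2.0422


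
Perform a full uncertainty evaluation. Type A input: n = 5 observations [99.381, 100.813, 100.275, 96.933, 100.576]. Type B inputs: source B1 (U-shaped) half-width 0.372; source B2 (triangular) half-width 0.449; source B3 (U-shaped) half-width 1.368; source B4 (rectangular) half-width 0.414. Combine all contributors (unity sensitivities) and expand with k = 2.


mean = (99.381 + 100.813 + 100.275 + 96.933 + 100.576) / 5 = 99.5956
s = sqrt(sum((x - mean)^2)/(n-1)) = 1.5843235
u_A = s / sqrt(n) = 1.5843235 / sqrt(5) = 0.70853101
u_B1 = 0.372 / sqrt(2) = 0.26304372
u_B2 = 0.449 / sqrt(6) = 0.18330348
u_B3 = 1.368 / sqrt(2) = 0.96732208
u_B4 = 0.414 / sqrt(3) = 0.23902301
uc = sqrt(0.70853101^2 + 0.26304372^2 + 0.18330348^2 + 0.96732208^2 + 0.23902301^2) = 1.2639827
U = k * uc = 2 * 1.2639827
U = 2.5280

2.5280
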